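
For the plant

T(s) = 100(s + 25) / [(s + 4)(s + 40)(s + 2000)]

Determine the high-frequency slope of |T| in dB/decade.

-40 dB/decade

Each pole contributes −20 dB/decade at high frequency; each zero contributes +20 dB/decade.
Net: 1 zero(s) − 3 pole(s) → -40 dB/decade.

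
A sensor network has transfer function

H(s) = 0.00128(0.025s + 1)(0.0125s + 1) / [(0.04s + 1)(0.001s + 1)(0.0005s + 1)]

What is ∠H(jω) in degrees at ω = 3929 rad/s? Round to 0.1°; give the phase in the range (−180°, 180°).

-50.1°

At ω = 3929 rad/s:
zero (1 + j3929·0.025) = 1 + j98.225 → |·| ≈ 98.23, ∠ ≈ 89.42°
zero (1 + j3929·0.0125) = 1 + j49.1125 → |·| ≈ 49.123, ∠ ≈ 88.83°
pole (1 + j3929·0.04) = 1 + j157.16 → |·| ≈ 157.16, ∠ ≈ 89.64°
pole (1 + j3929·0.001) = 1 + j3.929 → |·| ≈ 4.0543, ∠ ≈ 75.72°
pole (1 + j3929·0.0005) = 1 + j1.9645 → |·| ≈ 2.2044, ∠ ≈ 63.02°
∠H = (89.42° + 88.83°) − (89.64° + 75.72° + 63.02°) = -50.13°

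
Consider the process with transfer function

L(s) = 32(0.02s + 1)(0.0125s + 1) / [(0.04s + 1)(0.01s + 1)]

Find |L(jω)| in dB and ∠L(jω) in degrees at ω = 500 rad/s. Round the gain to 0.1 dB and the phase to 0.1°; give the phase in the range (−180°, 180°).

26.0 dB, -0.6°

At ω = 500 rad/s:
zero (1 + j500·0.02) = 1 + j10 → |·| ≈ 10.05, ∠ ≈ 84.29°
zero (1 + j500·0.0125) = 1 + j6.25 → |·| ≈ 6.3295, ∠ ≈ 80.91°
pole (1 + j500·0.04) = 1 + j20 → |·| ≈ 20.025, ∠ ≈ 87.14°
pole (1 + j500·0.01) = 1 + j5 → |·| ≈ 5.099, ∠ ≈ 78.69°
|L| = 32 · 10.05 · 6.3295 / (20.025 · 5.099) ≈ 19.936
Gain = 20 log₁₀(19.936) ≈ 25.99 dB
∠L = (84.29° + 80.91°) − (87.14° + 78.69°) = -0.63°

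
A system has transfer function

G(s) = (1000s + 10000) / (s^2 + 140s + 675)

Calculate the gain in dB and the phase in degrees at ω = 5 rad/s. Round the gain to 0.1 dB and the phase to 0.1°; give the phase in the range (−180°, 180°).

21.4 dB, -20.6°

Substitute s = j5:
Numerator: 1000(j5) + 10000 = 10000 + j5000
Denominator: (j5)^2 + 140(j5) + 675 = 650 + j700
|N| = √(10000² + 5000²) ≈ 11180, ∠N ≈ 26.57°
|D| = √(650² + 700²) ≈ 955.25, ∠D ≈ 47.12°
|G| = 11180 / 955.25 ≈ 11.704
Gain = 20 log₁₀(11.704) ≈ 21.37 dB
∠G = 26.57° − 47.12° = -20.55°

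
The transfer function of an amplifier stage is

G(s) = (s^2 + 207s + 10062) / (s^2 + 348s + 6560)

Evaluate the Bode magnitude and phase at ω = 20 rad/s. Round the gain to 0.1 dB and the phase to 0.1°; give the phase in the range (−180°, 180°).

1.1 dB, -25.3°

Substitute s = j20:
Numerator: (j20)^2 + 207(j20) + 10062 = 9662 + j4140
Denominator: (j20)^2 + 348(j20) + 6560 = 6160 + j6960
|N| = √(9662² + 4140²) ≈ 10512, ∠N ≈ 23.19°
|D| = √(6160² + 6960²) ≈ 9294.5, ∠D ≈ 48.49°
|G| = 10512 / 9294.5 ≈ 1.131
Gain = 20 log₁₀(1.131) ≈ 1.07 dB
∠G = 23.19° − 48.49° = -25.30°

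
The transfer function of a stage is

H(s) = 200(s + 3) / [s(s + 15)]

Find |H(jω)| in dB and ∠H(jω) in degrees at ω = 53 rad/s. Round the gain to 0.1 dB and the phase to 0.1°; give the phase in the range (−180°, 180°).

At s = jω = j53:
zero (s+3): 3 + j53 → |·| = √(3²+53²) = √2818 ≈ 53.085, ∠ = arctan(53/3) ≈ 86.76°
pole (s+15): 15 + j53 → |·| = √(15²+53²) = √3034 ≈ 55.082, ∠ = arctan(53/15) ≈ 74.20°
pole at origin: |s| = 53, ∠ = 90.00° (in denominator)
|H| = 200 · 53.085 / 2919.3 ≈ 3.6368
Gain = 20 log₁₀(3.6368) ≈ 11.21 dB
∠H = 86.76° − 164.20° = -77.44°

11.2 dB, -77.4°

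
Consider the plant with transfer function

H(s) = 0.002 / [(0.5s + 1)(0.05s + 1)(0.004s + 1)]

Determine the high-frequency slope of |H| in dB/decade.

-60 dB/decade

Each pole contributes −20 dB/decade at high frequency; each zero contributes +20 dB/decade.
Net: 0 zero(s) − 3 pole(s) → -60 dB/decade.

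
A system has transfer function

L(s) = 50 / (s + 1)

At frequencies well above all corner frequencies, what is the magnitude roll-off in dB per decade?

Each pole contributes −20 dB/decade at high frequency; each zero contributes +20 dB/decade.
Net: 0 zero(s) − 1 pole(s) → -20 dB/decade.

-20 dB/decade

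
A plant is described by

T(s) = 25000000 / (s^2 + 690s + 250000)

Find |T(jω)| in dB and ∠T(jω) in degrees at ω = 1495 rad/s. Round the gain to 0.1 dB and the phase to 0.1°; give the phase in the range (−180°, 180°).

21.0 dB, -152.5°

At s = jω = j1495:
quadratic: (j1495)² + 690·j1495 + 250000 = -1985025 + j1031550 → |·| ≈ 2.2371e+06, ∠ ≈ 152.54°
|T| = 25000000 / 2.2371e+06 ≈ 11.175
Gain = 20 log₁₀(11.175) ≈ 20.96 dB
∠T = 0.00° − 152.54° = -152.54°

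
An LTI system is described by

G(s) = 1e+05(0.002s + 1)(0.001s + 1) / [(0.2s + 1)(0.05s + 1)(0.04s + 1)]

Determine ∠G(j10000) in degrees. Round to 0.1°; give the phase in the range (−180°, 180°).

-98.3°

At ω = 10000 rad/s:
zero (1 + j10000·0.002) = 1 + j20 → |·| ≈ 20.025, ∠ ≈ 87.14°
zero (1 + j10000·0.001) = 1 + j10 → |·| ≈ 10.05, ∠ ≈ 84.29°
pole (1 + j10000·0.2) = 1 + j2000 → |·| ≈ 2000, ∠ ≈ 89.97°
pole (1 + j10000·0.05) = 1 + j500 → |·| ≈ 500, ∠ ≈ 89.89°
pole (1 + j10000·0.04) = 1 + j400 → |·| ≈ 400, ∠ ≈ 89.86°
∠G = (87.14° + 84.29°) − (89.97° + 89.89° + 89.86°) = -98.29°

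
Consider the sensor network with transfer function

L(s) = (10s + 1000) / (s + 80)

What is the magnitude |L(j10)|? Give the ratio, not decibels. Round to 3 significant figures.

Substitute s = j10:
Numerator: 10(j10) + 1000 = 1000 + j100
Denominator: (j10) + 80 = 80 + j10
|N| = √(1000² + 100²) ≈ 1005, ∠N ≈ 5.71°
|D| = √(80² + 10²) ≈ 80.623, ∠D ≈ 7.13°
|L| = 1005 / 80.623 ≈ 12.465

12.5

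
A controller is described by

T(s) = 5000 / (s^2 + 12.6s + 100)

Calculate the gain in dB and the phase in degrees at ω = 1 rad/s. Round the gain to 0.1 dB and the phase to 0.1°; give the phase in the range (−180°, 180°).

At s = jω = j1:
quadratic: (j1)² + 12.6·j1 + 100 = 99 + j12.6 → |·| ≈ 99.799, ∠ ≈ 7.25°
|T| = 5000 / 99.799 ≈ 50.101
Gain = 20 log₁₀(50.101) ≈ 34.00 dB
∠T = 0.00° − 7.25° = -7.25°

34.0 dB, -7.3°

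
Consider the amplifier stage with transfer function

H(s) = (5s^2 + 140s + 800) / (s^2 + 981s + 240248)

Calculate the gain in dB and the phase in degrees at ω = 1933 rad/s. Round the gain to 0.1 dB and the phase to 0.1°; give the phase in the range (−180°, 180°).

Substitute s = j1933:
Numerator: 5(j1933)^2 + 140(j1933) + 800 = -18681645 + j270620
Denominator: (j1933)^2 + 981(j1933) + 240248 = -3496241 + j1896273
|N| = √(18681645² + 270620²) ≈ 1.8684e+07, ∠N ≈ 179.17°
|D| = √(3496241² + 1896273²) ≈ 3.9774e+06, ∠D ≈ 151.53°
|H| = 1.8684e+07 / 3.9774e+06 ≈ 4.6975
Gain = 20 log₁₀(4.6975) ≈ 13.44 dB
∠H = 179.17° − 151.53° = 27.64°

13.4 dB, 27.6°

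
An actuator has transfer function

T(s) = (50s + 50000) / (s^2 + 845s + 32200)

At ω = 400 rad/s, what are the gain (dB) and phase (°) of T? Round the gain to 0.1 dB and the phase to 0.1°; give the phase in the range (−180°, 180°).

Substitute s = j400:
Numerator: 50(j400) + 50000 = 50000 + j20000
Denominator: (j400)^2 + 845(j400) + 32200 = -127800 + j338000
|N| = √(50000² + 20000²) ≈ 53852, ∠N ≈ 21.80°
|D| = √(127800² + 338000²) ≈ 3.6135e+05, ∠D ≈ 110.71°
|T| = 53852 / 3.6135e+05 ≈ 0.14903
Gain = 20 log₁₀(0.14903) ≈ -16.53 dB
∠T = 21.80° − 110.71° = -88.91°

-16.5 dB, -88.9°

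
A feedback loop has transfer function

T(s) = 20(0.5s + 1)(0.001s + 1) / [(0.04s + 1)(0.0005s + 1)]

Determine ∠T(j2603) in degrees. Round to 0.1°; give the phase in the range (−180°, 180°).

At ω = 2603 rad/s:
zero (1 + j2603·0.5) = 1 + j1301.5 → |·| ≈ 1301.5, ∠ ≈ 89.96°
zero (1 + j2603·0.001) = 1 + j2.603 → |·| ≈ 2.7885, ∠ ≈ 68.98°
pole (1 + j2603·0.04) = 1 + j104.12 → |·| ≈ 104.12, ∠ ≈ 89.45°
pole (1 + j2603·0.0005) = 1 + j1.3015 → |·| ≈ 1.6413, ∠ ≈ 52.46°
∠T = (89.96° + 68.98°) − (89.45° + 52.46°) = 17.03°

17.0°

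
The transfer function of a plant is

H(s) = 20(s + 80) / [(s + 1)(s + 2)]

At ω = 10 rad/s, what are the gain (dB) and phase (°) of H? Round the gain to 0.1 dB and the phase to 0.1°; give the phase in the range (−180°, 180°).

At s = jω = j10:
zero (s+80): 80 + j10 → |·| = √(80²+10²) = √6500 ≈ 80.623, ∠ = arctan(10/80) ≈ 7.13°
pole (s+1): 1 + j10 → |·| = √(1²+10²) = √101 ≈ 10.05, ∠ = arctan(10/1) ≈ 84.29°
pole (s+2): 2 + j10 → |·| = √(2²+10²) = √104 ≈ 10.198, ∠ = arctan(10/2) ≈ 78.69°
|H| = 20 · 80.623 / 102.49 ≈ 15.733
Gain = 20 log₁₀(15.733) ≈ 23.94 dB
∠H = 7.13° − 162.98° = -155.85°

23.9 dB, -155.9°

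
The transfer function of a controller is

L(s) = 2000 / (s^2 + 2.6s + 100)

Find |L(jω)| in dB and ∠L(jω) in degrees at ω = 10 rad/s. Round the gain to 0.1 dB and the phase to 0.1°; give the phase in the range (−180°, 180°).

37.7 dB, -90.0°

At s = jω = j10:
quadratic: (j10)² + 2.6·j10 + 100 = 0 + j26 → |·| ≈ 26, ∠ ≈ 90.00°
|L| = 2000 / 26 ≈ 76.923
Gain = 20 log₁₀(76.923) ≈ 37.72 dB
∠L = 0.00° − 90.00° = -90.00°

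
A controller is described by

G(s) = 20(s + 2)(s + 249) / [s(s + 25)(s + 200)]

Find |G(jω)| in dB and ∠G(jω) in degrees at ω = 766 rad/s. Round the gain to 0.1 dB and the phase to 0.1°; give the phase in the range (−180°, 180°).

-31.5 dB, -91.7°

At s = jω = j766:
zero (s+2): 2 + j766 → |·| = √(2²+766²) = √586760 ≈ 766, ∠ = arctan(766/2) ≈ 89.85°
zero (s+249): 249 + j766 → |·| = √(249²+766²) = √648757 ≈ 805.45, ∠ = arctan(766/249) ≈ 71.99°
pole (s+25): 25 + j766 → |·| = √(25²+766²) = √587381 ≈ 766.41, ∠ = arctan(766/25) ≈ 88.13°
pole (s+200): 200 + j766 → |·| = √(200²+766²) = √626756 ≈ 791.68, ∠ = arctan(766/200) ≈ 75.37°
pole at origin: |s| = 766, ∠ = 90.00° (in denominator)
|G| = 20 · 6.1697e+05 / 4.6477e+08 ≈ 0.026549
Gain = 20 log₁₀(0.026549) ≈ -31.52 dB
∠G = 161.84° − 253.50° = -91.66°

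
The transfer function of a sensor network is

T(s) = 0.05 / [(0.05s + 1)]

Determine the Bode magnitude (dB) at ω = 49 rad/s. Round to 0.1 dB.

At ω = 49 rad/s:
pole (1 + j49·0.05) = 1 + j2.45 → |·| ≈ 2.6462, ∠ ≈ 67.80°
|T| = 0.05 · 1 / (2.6462) ≈ 0.018895
Gain = 20 log₁₀(0.018895) ≈ -34.47 dB

-34.5 dB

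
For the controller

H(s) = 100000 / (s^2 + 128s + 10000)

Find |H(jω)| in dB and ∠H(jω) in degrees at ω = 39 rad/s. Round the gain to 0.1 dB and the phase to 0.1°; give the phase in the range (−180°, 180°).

At s = jω = j39:
quadratic: (j39)² + 128·j39 + 10000 = 8479 + j4992 → |·| ≈ 9839.4, ∠ ≈ 30.49°
|H| = 100000 / 9839.4 ≈ 10.163
Gain = 20 log₁₀(10.163) ≈ 20.14 dB
∠H = 0.00° − 30.49° = -30.49°

20.1 dB, -30.5°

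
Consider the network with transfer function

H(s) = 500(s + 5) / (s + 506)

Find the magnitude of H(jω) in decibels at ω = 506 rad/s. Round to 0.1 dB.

At s = jω = j506:
zero (s+5): 5 + j506 → |·| = √(5²+506²) = √256061 ≈ 506.02, ∠ = arctan(506/5) ≈ 89.43°
pole (s+506): 506 + j506 → |·| = √(506²+506²) = √512072 ≈ 715.59, ∠ = arctan(506/506) ≈ 45.00°
|H| = 500 · 506.02 / 715.59 ≈ 353.57
Gain = 20 log₁₀(353.57) ≈ 50.97 dB

51.0 dB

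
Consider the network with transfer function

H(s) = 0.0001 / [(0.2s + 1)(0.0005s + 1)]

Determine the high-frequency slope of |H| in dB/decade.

Each pole contributes −20 dB/decade at high frequency; each zero contributes +20 dB/decade.
Net: 0 zero(s) − 2 pole(s) → -40 dB/decade.

-40 dB/decade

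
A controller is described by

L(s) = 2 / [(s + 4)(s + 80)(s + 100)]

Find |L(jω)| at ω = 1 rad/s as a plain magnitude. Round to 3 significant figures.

6.06e-05

At s = jω = j1:
pole (s+4): 4 + j1 → |·| = √(4²+1²) = √17 ≈ 4.1231, ∠ = arctan(1/4) ≈ 14.04°
pole (s+80): 80 + j1 → |·| = √(80²+1²) = √6401 ≈ 80.006, ∠ = arctan(1/80) ≈ 0.72°
pole (s+100): 100 + j1 → |·| = √(100²+1²) = √10001 ≈ 100, ∠ = arctan(1/100) ≈ 0.57°
|L| = 2 / 32987 ≈ 6.063e-05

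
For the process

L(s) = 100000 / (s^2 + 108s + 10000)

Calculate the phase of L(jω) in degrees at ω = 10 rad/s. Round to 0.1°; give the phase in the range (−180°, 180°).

-6.2°

At s = jω = j10:
quadratic: (j10)² + 108·j10 + 10000 = 9900 + j1080 → |·| ≈ 9958.7, ∠ ≈ 6.23°
∠L = 0.00° − 6.23° = -6.23°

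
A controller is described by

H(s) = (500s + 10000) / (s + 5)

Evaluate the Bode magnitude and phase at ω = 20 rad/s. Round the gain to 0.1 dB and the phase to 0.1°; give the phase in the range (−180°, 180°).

Substitute s = j20:
Numerator: 500(j20) + 10000 = 10000 + j10000
Denominator: (j20) + 5 = 5 + j20
|N| = √(10000² + 10000²) ≈ 14142, ∠N ≈ 45.00°
|D| = √(5² + 20²) ≈ 20.616, ∠D ≈ 75.96°
|H| = 14142 / 20.616 ≈ 685.97
Gain = 20 log₁₀(685.97) ≈ 56.73 dB
∠H = 45.00° − 75.96° = -30.96°

56.7 dB, -31.0°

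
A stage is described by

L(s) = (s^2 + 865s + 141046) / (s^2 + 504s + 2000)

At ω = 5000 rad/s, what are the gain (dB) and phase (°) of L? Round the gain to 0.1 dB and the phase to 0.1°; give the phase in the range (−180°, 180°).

0.0 dB, -4.1°

Substitute s = j5000:
Numerator: (j5000)^2 + 865(j5000) + 141046 = -24858954 + j4325000
Denominator: (j5000)^2 + 504(j5000) + 2000 = -24998000 + j2520000
|N| = √(24858954² + 4325000²) ≈ 2.5232e+07, ∠N ≈ 170.13°
|D| = √(24998000² + 2520000²) ≈ 2.5125e+07, ∠D ≈ 174.24°
|L| = 2.5232e+07 / 2.5125e+07 ≈ 1.0043
Gain = 20 log₁₀(1.0043) ≈ 0.04 dB
∠L = 170.13° − 174.24° = -4.11°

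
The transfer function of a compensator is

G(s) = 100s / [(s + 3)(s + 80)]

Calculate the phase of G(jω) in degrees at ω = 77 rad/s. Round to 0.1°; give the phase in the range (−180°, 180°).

-41.7°

At s = jω = j77:
zero at origin: s = j77 → |·| = 77, ∠ = 90.00°
pole (s+3): 3 + j77 → |·| = √(3²+77²) = √5938 ≈ 77.058, ∠ = arctan(77/3) ≈ 87.77°
pole (s+80): 80 + j77 → |·| = √(80²+77²) = √12329 ≈ 111.04, ∠ = arctan(77/80) ≈ 43.91°
∠G = 90.00° − 131.68° = -41.68°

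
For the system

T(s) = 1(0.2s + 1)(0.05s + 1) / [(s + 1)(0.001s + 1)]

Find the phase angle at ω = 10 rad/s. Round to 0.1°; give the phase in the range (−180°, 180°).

5.1°

At ω = 10 rad/s:
zero (1 + j10·0.2) = 1 + j2 → |·| ≈ 2.2361, ∠ ≈ 63.43°
zero (1 + j10·0.05) = 1 + j0.5 → |·| ≈ 1.118, ∠ ≈ 26.57°
pole (1 + j10·1) = 1 + j10 → |·| ≈ 10.05, ∠ ≈ 84.29°
pole (1 + j10·0.001) = 1 + j0.01 → |·| ≈ 1, ∠ ≈ 0.57°
∠T = (63.43° + 26.57°) − (84.29° + 0.57°) = 5.14°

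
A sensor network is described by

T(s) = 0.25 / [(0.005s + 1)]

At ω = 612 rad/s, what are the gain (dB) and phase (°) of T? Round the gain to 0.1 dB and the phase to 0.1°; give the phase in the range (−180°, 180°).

-22.2 dB, -71.9°

At ω = 612 rad/s:
pole (1 + j612·0.005) = 1 + j3.06 → |·| ≈ 3.2193, ∠ ≈ 71.90°
|T| = 0.25 · 1 / (3.2193) ≈ 0.077657
Gain = 20 log₁₀(0.077657) ≈ -22.20 dB
∠T = (0°) − (71.90°) = -71.90°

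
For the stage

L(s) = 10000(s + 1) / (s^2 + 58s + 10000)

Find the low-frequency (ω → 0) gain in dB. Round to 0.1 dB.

L(0) = 10000·1 / 10000 = 1
20 log₁₀(1) ≈ 0.00 dB

0.0 dB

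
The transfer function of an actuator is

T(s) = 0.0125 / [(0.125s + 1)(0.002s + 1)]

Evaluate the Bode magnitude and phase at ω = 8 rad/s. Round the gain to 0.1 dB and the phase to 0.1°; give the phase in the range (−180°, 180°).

At ω = 8 rad/s:
pole (1 + j8·0.125) = 1 + j1 → |·| ≈ 1.4142, ∠ ≈ 45.00°
pole (1 + j8·0.002) = 1 + j0.016 → |·| ≈ 1.0001, ∠ ≈ 0.92°
|T| = 0.0125 · 1 / (1.4142 · 1.0001) ≈ 0.008838
Gain = 20 log₁₀(0.008838) ≈ -41.07 dB
∠T = (0°) − (45.00° + 0.92°) = -45.92°

-41.1 dB, -45.9°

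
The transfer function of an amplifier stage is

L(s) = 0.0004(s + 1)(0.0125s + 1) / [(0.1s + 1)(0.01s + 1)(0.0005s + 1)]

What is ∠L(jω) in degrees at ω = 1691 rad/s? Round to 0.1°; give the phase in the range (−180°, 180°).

-39.2°

At ω = 1691 rad/s:
zero (1 + j1691·1) = 1 + j1691 → |·| ≈ 1691, ∠ ≈ 89.97°
zero (1 + j1691·0.0125) = 1 + j21.1375 → |·| ≈ 21.161, ∠ ≈ 87.29°
pole (1 + j1691·0.1) = 1 + j169.1 → |·| ≈ 169.1, ∠ ≈ 89.66°
pole (1 + j1691·0.01) = 1 + j16.91 → |·| ≈ 16.94, ∠ ≈ 86.62°
pole (1 + j1691·0.0005) = 1 + j0.8455 → |·| ≈ 1.3095, ∠ ≈ 40.21°
∠L = (89.97° + 87.29°) − (89.66° + 86.62° + 40.21°) = -39.23°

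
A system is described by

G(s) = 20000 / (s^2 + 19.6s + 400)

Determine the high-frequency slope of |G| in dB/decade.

-40 dB/decade

Each pole contributes −20 dB/decade at high frequency; each zero contributes +20 dB/decade.
Net: 0 zero(s) − 2 pole(s) → -40 dB/decade.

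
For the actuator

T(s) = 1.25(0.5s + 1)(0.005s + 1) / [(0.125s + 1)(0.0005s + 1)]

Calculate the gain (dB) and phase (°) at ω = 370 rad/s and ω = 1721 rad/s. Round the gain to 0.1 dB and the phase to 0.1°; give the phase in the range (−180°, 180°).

At ω = 370 rad/s:
zero (1 + j370·0.5) = 1 + j185 → |·| ≈ 185, ∠ ≈ 89.69°
zero (1 + j370·0.005) = 1 + j1.85 → |·| ≈ 2.103, ∠ ≈ 61.61°
pole (1 + j370·0.125) = 1 + j46.25 → |·| ≈ 46.261, ∠ ≈ 88.76°
pole (1 + j370·0.0005) = 1 + j0.185 → |·| ≈ 1.017, ∠ ≈ 10.48°
|T| = 1.25 · 185 · 2.103 / (46.261 · 1.017) ≈ 10.337
Gain = 20 log₁₀(10.337) ≈ 20.29 dB
∠T = (89.69° + 61.61°) − (88.76° + 10.48°) = 52.06°

At ω = 1721 rad/s:
zero (1 + j1721·0.5) = 1 + j860.5 → |·| ≈ 860.5, ∠ ≈ 89.93°
zero (1 + j1721·0.005) = 1 + j8.605 → |·| ≈ 8.6629, ∠ ≈ 83.37°
pole (1 + j1721·0.125) = 1 + j215.125 → |·| ≈ 215.13, ∠ ≈ 89.73°
pole (1 + j1721·0.0005) = 1 + j0.8605 → |·| ≈ 1.3193, ∠ ≈ 40.71°
|T| = 1.25 · 860.5 · 8.6629 / (215.13 · 1.3193) ≈ 32.831
Gain = 20 log₁₀(32.831) ≈ 30.33 dB
∠T = (89.93° + 83.37°) − (89.73° + 40.71°) = 42.86°

ω = 370: 20.3 dB, 52.1°; ω = 1721: 30.3 dB, 42.9°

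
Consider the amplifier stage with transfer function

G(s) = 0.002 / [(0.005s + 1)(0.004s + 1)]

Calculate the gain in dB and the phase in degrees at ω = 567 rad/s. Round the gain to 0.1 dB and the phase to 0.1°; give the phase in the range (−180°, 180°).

At ω = 567 rad/s:
pole (1 + j567·0.005) = 1 + j2.835 → |·| ≈ 3.0062, ∠ ≈ 70.57°
pole (1 + j567·0.004) = 1 + j2.268 → |·| ≈ 2.4787, ∠ ≈ 66.21°
|G| = 0.002 · 1 / (3.0062 · 2.4787) ≈ 0.0002684
Gain = 20 log₁₀(0.0002684) ≈ -71.42 dB
∠G = (0°) − (70.57° + 66.21°) = -136.78°

-71.4 dB, -136.8°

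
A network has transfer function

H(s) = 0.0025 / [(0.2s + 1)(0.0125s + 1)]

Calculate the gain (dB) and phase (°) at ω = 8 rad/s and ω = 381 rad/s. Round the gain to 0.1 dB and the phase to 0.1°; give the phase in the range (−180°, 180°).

At ω = 8 rad/s:
pole (1 + j8·0.2) = 1 + j1.6 → |·| ≈ 1.8868, ∠ ≈ 57.99°
pole (1 + j8·0.0125) = 1 + j0.1 → |·| ≈ 1.005, ∠ ≈ 5.71°
|H| = 0.0025 · 1 / (1.8868 · 1.005) ≈ 0.0013184
Gain = 20 log₁₀(0.0013184) ≈ -57.60 dB
∠H = (0°) − (57.99° + 5.71°) = -63.70°

At ω = 381 rad/s:
pole (1 + j381·0.2) = 1 + j76.2 → |·| ≈ 76.207, ∠ ≈ 89.25°
pole (1 + j381·0.0125) = 1 + j4.7625 → |·| ≈ 4.8664, ∠ ≈ 78.14°
|H| = 0.0025 · 1 / (76.207 · 4.8664) ≈ 6.7412e-06
Gain = 20 log₁₀(6.7412e-06) ≈ -103.43 dB
∠H = (0°) − (89.25° + 78.14°) = -167.39°

ω = 8: -57.6 dB, -63.7°; ω = 381: -103.4 dB, -167.4°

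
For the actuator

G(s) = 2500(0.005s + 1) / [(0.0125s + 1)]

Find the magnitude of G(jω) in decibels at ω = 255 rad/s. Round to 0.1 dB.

At ω = 255 rad/s:
zero (1 + j255·0.005) = 1 + j1.275 → |·| ≈ 1.6204, ∠ ≈ 51.89°
pole (1 + j255·0.0125) = 1 + j3.1875 → |·| ≈ 3.3407, ∠ ≈ 72.58°
|G| = 2500 · 1.6204 / (3.3407) ≈ 1212.6
Gain = 20 log₁₀(1212.6) ≈ 61.67 dB

61.7 dB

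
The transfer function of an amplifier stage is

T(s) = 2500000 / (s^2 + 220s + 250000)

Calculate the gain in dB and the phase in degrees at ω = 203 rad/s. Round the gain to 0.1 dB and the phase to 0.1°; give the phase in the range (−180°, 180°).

At s = jω = j203:
quadratic: (j203)² + 220·j203 + 250000 = 208791 + j44660 → |·| ≈ 2.1351e+05, ∠ ≈ 12.07°
|T| = 2500000 / 2.1351e+05 ≈ 11.709
Gain = 20 log₁₀(11.709) ≈ 21.37 dB
∠T = 0.00° − 12.07° = -12.07°

21.4 dB, -12.1°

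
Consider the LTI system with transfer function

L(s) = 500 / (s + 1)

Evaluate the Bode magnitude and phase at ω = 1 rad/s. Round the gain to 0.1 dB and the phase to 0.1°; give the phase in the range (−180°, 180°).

51.0 dB, -45.0°

Substitute s = j1:
Numerator: 500 = 500 + j0
Denominator: (j1) + 1 = 1 + j1
|N| = √(500² + 0²) ≈ 500, ∠N ≈ 0.00°
|D| = √(1² + 1²) ≈ 1.4142, ∠D ≈ 45.00°
|L| = 500 / 1.4142 ≈ 353.56
Gain = 20 log₁₀(353.56) ≈ 50.97 dB
∠L = 0.00° − 45.00° = -45.00°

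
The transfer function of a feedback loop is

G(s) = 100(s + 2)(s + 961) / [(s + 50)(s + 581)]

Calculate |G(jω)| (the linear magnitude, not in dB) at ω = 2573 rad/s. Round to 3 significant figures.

104

At s = jω = j2573:
zero (s+2): 2 + j2573 → |·| = √(2²+2573²) = √6620333 ≈ 2573, ∠ = arctan(2573/2) ≈ 89.96°
zero (s+961): 961 + j2573 → |·| = √(961²+2573²) = √7543850 ≈ 2746.6, ∠ = arctan(2573/961) ≈ 69.52°
pole (s+50): 50 + j2573 → |·| = √(50²+2573²) = √6622829 ≈ 2573.5, ∠ = arctan(2573/50) ≈ 88.89°
pole (s+581): 581 + j2573 → |·| = √(581²+2573²) = √6957890 ≈ 2637.8, ∠ = arctan(2573/581) ≈ 77.28°
|G| = 100 · 7.067e+06 / 6.7884e+06 ≈ 104.1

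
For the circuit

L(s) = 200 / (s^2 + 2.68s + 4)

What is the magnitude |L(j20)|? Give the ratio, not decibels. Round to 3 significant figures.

At s = jω = j20:
quadratic: (j20)² + 2.68·j20 + 4 = -396 + j53.6 → |·| ≈ 399.61, ∠ ≈ 172.29°
|L| = 200 / 399.61 ≈ 0.50049

0.500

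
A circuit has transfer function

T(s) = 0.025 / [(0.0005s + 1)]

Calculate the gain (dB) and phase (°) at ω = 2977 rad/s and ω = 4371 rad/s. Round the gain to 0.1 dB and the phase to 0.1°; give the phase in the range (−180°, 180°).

ω = 2977: -37.1 dB, -56.1°; ω = 4371: -39.7 dB, -65.4°

At ω = 2977 rad/s:
pole (1 + j2977·0.0005) = 1 + j1.4885 → |·| ≈ 1.7932, ∠ ≈ 56.11°
|T| = 0.025 · 1 / (1.7932) ≈ 0.013942
Gain = 20 log₁₀(0.013942) ≈ -37.11 dB
∠T = (0°) − (56.11°) = -56.11°

At ω = 4371 rad/s:
pole (1 + j4371·0.0005) = 1 + j2.1855 → |·| ≈ 2.4034, ∠ ≈ 65.41°
|T| = 0.025 · 1 / (2.4034) ≈ 0.010402
Gain = 20 log₁₀(0.010402) ≈ -39.66 dB
∠T = (0°) − (65.41°) = -65.41°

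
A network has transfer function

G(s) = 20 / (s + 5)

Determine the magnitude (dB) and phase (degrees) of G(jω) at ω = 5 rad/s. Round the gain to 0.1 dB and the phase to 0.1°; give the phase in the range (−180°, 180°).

9.0 dB, -45.0°

Substitute s = j5:
Numerator: 20 = 20 + j0
Denominator: (j5) + 5 = 5 + j5
|N| = √(20² + 0²) ≈ 20, ∠N ≈ 0.00°
|D| = √(5² + 5²) ≈ 7.0711, ∠D ≈ 45.00°
|G| = 20 / 7.0711 ≈ 2.8284
Gain = 20 log₁₀(2.8284) ≈ 9.03 dB
∠G = 0.00° − 45.00° = -45.00°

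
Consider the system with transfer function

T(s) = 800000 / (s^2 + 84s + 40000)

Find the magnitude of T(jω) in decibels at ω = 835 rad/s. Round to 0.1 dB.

1.7 dB

At s = jω = j835:
quadratic: (j835)² + 84·j835 + 40000 = -657225 + j70140 → |·| ≈ 6.6096e+05, ∠ ≈ 173.91°
|T| = 800000 / 6.6096e+05 ≈ 1.2104
Gain = 20 log₁₀(1.2104) ≈ 1.66 dB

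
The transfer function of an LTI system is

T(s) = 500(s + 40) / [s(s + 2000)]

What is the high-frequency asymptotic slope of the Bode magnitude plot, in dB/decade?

Each pole contributes −20 dB/decade at high frequency; each zero contributes +20 dB/decade.
Net: 1 zero(s) − 2 pole(s) → -20 dB/decade.

-20 dB/decade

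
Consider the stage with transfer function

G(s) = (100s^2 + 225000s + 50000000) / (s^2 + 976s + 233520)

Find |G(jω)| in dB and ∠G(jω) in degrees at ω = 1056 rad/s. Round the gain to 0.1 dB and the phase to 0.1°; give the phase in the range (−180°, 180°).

45.2 dB, -26.0°

Substitute s = j1056:
Numerator: 100(j1056)^2 + 225000(j1056) + 50000000 = -61513600 + j237600000
Denominator: (j1056)^2 + 976(j1056) + 233520 = -881616 + j1030656
|N| = √(61513600² + 237600000²) ≈ 2.4543e+08, ∠N ≈ 104.51°
|D| = √(881616² + 1030656²) ≈ 1.3563e+06, ∠D ≈ 130.54°
|G| = 2.4543e+08 / 1.3563e+06 ≈ 180.96
Gain = 20 log₁₀(180.96) ≈ 45.15 dB
∠G = 104.51° − 130.54° = -26.03°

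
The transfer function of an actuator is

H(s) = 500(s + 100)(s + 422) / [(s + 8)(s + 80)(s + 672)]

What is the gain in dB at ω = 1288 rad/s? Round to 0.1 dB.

-8.8 dB

At s = jω = j1288:
zero (s+100): 100 + j1288 → |·| = √(100²+1288²) = √1668944 ≈ 1291.9, ∠ = arctan(1288/100) ≈ 85.56°
zero (s+422): 422 + j1288 → |·| = √(422²+1288²) = √1837028 ≈ 1355.4, ∠ = arctan(1288/422) ≈ 71.86°
pole (s+8): 8 + j1288 → |·| = √(8²+1288²) = √1659008 ≈ 1288, ∠ = arctan(1288/8) ≈ 89.64°
pole (s+80): 80 + j1288 → |·| = √(80²+1288²) = √1665344 ≈ 1290.5, ∠ = arctan(1288/80) ≈ 86.45°
pole (s+672): 672 + j1288 → |·| = √(672²+1288²) = √2110528 ≈ 1452.8, ∠ = arctan(1288/672) ≈ 62.45°
|H| = 500 · 1.751e+06 / 2.4148e+09 ≈ 0.36256
Gain = 20 log₁₀(0.36256) ≈ -8.81 dB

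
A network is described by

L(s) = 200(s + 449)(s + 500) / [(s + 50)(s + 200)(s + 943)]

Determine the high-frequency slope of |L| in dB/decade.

Each pole contributes −20 dB/decade at high frequency; each zero contributes +20 dB/decade.
Net: 2 zero(s) − 3 pole(s) → -20 dB/decade.

-20 dB/decade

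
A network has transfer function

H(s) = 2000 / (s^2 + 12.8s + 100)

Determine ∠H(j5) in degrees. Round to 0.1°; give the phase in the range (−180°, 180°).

-40.5°

At s = jω = j5:
quadratic: (j5)² + 12.8·j5 + 100 = 75 + j64 → |·| ≈ 98.595, ∠ ≈ 40.48°
∠H = 0.00° − 40.48° = -40.48°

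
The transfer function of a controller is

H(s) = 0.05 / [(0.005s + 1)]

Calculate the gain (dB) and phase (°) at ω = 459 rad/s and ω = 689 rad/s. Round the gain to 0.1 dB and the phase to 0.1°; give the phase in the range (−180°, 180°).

At ω = 459 rad/s:
pole (1 + j459·0.005) = 1 + j2.295 → |·| ≈ 2.5034, ∠ ≈ 66.46°
|H| = 0.05 · 1 / (2.5034) ≈ 0.019973
Gain = 20 log₁₀(0.019973) ≈ -33.99 dB
∠H = (0°) − (66.46°) = -66.46°

At ω = 689 rad/s:
pole (1 + j689·0.005) = 1 + j3.445 → |·| ≈ 3.5872, ∠ ≈ 73.81°
|H| = 0.05 · 1 / (3.5872) ≈ 0.013938
Gain = 20 log₁₀(0.013938) ≈ -37.12 dB
∠H = (0°) − (73.81°) = -73.81°

ω = 459: -34.0 dB, -66.5°; ω = 689: -37.1 dB, -73.8°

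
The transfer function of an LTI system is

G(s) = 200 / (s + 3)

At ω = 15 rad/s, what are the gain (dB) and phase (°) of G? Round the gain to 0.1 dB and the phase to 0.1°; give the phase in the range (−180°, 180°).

Substitute s = j15:
Numerator: 200 = 200 + j0
Denominator: (j15) + 3 = 3 + j15
|N| = √(200² + 0²) ≈ 200, ∠N ≈ 0.00°
|D| = √(3² + 15²) ≈ 15.297, ∠D ≈ 78.69°
|G| = 200 / 15.297 ≈ 13.074
Gain = 20 log₁₀(13.074) ≈ 22.33 dB
∠G = 0.00° − 78.69° = -78.69°

22.3 dB, -78.7°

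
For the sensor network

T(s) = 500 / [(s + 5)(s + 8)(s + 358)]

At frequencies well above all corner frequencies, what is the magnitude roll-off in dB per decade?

-60 dB/decade

Each pole contributes −20 dB/decade at high frequency; each zero contributes +20 dB/decade.
Net: 0 zero(s) − 3 pole(s) → -60 dB/decade.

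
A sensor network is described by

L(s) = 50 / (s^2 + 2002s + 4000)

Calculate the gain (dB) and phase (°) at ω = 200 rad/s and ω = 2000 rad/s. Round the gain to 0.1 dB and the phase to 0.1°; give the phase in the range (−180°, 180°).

Substitute s = j200:
Numerator: 50 = 50 + j0
Denominator: (j200)^2 + 2002(j200) + 4000 = -36000 + j400400
|N| = √(50² + 0²) ≈ 50, ∠N ≈ 0.00°
|D| = √(36000² + 400400²) ≈ 4.0202e+05, ∠D ≈ 95.14°
|L| = 50 / 4.0202e+05 ≈ 0.00012437
Gain = 20 log₁₀(0.00012437) ≈ -78.11 dB
∠L = 0.00° − 95.14° = -95.14°

Substitute s = j2000:
Numerator: 50 = 50 + j0
Denominator: (j2000)^2 + 2002(j2000) + 4000 = -3996000 + j4004000
|N| = √(50² + 0²) ≈ 50, ∠N ≈ 0.00°
|D| = √(3996000² + 4004000²) ≈ 5.6569e+06, ∠D ≈ 134.94°
|L| = 50 / 5.6569e+06 ≈ 8.8388e-06
Gain = 20 log₁₀(8.8388e-06) ≈ -101.07 dB
∠L = 0.00° − 134.94° = -134.94°

ω = 200: -78.1 dB, -95.1°; ω = 2000: -101.1 dB, -134.9°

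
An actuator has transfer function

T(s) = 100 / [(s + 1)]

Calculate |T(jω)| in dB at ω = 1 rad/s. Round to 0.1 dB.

At ω = 1 rad/s:
pole (1 + j1·1) = 1 + j1 → |·| ≈ 1.4142, ∠ ≈ 45.00°
|T| = 100 · 1 / (1.4142) ≈ 70.711
Gain = 20 log₁₀(70.711) ≈ 36.99 dB

37.0 dB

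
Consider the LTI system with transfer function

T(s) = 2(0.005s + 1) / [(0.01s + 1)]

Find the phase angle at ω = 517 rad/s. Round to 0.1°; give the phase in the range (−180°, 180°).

At ω = 517 rad/s:
zero (1 + j517·0.005) = 1 + j2.585 → |·| ≈ 2.7717, ∠ ≈ 68.85°
pole (1 + j517·0.01) = 1 + j5.17 → |·| ≈ 5.2658, ∠ ≈ 79.05°
∠T = (68.85°) − (79.05°) = -10.20°

-10.2°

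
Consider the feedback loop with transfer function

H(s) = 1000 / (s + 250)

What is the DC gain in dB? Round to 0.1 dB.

12.0 dB

H(0) = 1000 / 250 = 4
20 log₁₀(4) ≈ 12.04 dB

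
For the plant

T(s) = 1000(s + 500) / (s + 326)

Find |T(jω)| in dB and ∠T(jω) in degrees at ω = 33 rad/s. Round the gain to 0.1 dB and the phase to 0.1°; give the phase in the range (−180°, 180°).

63.7 dB, -2.0°

At s = jω = j33:
zero (s+500): 500 + j33 → |·| = √(500²+33²) = √251089 ≈ 501.09, ∠ = arctan(33/500) ≈ 3.78°
pole (s+326): 326 + j33 → |·| = √(326²+33²) = √107365 ≈ 327.67, ∠ = arctan(33/326) ≈ 5.78°
|T| = 1000 · 501.09 / 327.67 ≈ 1529.3
Gain = 20 log₁₀(1529.3) ≈ 63.69 dB
∠T = 3.78° − 5.78° = -2.00°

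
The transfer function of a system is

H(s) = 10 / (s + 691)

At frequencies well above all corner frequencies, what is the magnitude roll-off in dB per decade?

-20 dB/decade

Each pole contributes −20 dB/decade at high frequency; each zero contributes +20 dB/decade.
Net: 0 zero(s) − 1 pole(s) → -20 dB/decade.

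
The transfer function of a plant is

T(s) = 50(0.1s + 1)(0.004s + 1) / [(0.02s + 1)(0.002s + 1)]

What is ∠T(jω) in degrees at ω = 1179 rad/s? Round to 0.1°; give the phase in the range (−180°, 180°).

13.0°

At ω = 1179 rad/s:
zero (1 + j1179·0.1) = 1 + j117.9 → |·| ≈ 117.9, ∠ ≈ 89.51°
zero (1 + j1179·0.004) = 1 + j4.716 → |·| ≈ 4.8209, ∠ ≈ 78.03°
pole (1 + j1179·0.02) = 1 + j23.58 → |·| ≈ 23.601, ∠ ≈ 87.57°
pole (1 + j1179·0.002) = 1 + j2.358 → |·| ≈ 2.5613, ∠ ≈ 67.02°
∠T = (89.51° + 78.03°) − (87.57° + 67.02°) = 12.95°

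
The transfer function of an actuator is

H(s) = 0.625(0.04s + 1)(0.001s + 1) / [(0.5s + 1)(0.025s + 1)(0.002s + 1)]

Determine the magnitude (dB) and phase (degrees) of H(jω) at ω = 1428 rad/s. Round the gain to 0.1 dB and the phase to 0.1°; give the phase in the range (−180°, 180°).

At ω = 1428 rad/s:
zero (1 + j1428·0.04) = 1 + j57.12 → |·| ≈ 57.129, ∠ ≈ 89.00°
zero (1 + j1428·0.001) = 1 + j1.428 → |·| ≈ 1.7433, ∠ ≈ 55.00°
pole (1 + j1428·0.5) = 1 + j714 → |·| ≈ 714, ∠ ≈ 89.92°
pole (1 + j1428·0.025) = 1 + j35.7 → |·| ≈ 35.714, ∠ ≈ 88.40°
pole (1 + j1428·0.002) = 1 + j2.856 → |·| ≈ 3.026, ∠ ≈ 70.70°
|H| = 0.625 · 57.129 · 1.7433 / (714 · 35.714 · 3.026) ≈ 0.00080668
Gain = 20 log₁₀(0.00080668) ≈ -61.87 dB
∠H = (89.00° + 55.00°) − (89.92° + 88.40° + 70.70°) = -105.02°

-61.9 dB, -105.0°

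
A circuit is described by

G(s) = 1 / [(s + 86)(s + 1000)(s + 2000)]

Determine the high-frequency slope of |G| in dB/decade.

-60 dB/decade

Each pole contributes −20 dB/decade at high frequency; each zero contributes +20 dB/decade.
Net: 0 zero(s) − 3 pole(s) → -60 dB/decade.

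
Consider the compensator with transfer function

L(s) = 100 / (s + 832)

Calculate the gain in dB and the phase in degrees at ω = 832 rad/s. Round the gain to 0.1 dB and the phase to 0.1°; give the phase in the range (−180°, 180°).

-21.4 dB, -45.0°

Substitute s = j832:
Numerator: 100 = 100 + j0
Denominator: (j832) + 832 = 832 + j832
|N| = √(100² + 0²) ≈ 100, ∠N ≈ 0.00°
|D| = √(832² + 832²) ≈ 1176.6, ∠D ≈ 45.00°
|L| = 100 / 1176.6 ≈ 0.084991
Gain = 20 log₁₀(0.084991) ≈ -21.41 dB
∠L = 0.00° − 45.00° = -45.00°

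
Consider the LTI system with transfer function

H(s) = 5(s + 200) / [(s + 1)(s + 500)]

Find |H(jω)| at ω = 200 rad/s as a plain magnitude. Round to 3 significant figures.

0.0131

At s = jω = j200:
zero (s+200): 200 + j200 → |·| = √(200²+200²) = √80000 ≈ 282.84, ∠ = arctan(200/200) ≈ 45.00°
pole (s+1): 1 + j200 → |·| = √(1²+200²) = √40001 ≈ 200, ∠ = arctan(200/1) ≈ 89.71°
pole (s+500): 500 + j200 → |·| = √(500²+200²) = √290000 ≈ 538.52, ∠ = arctan(200/500) ≈ 21.80°
|H| = 5 · 282.84 / 1.077e+05 ≈ 0.013131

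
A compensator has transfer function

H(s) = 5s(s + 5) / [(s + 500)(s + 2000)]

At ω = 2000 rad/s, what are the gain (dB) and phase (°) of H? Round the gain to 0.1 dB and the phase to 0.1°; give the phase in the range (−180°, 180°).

10.7 dB, 58.9°

At s = jω = j2000:
zero (s+5): 5 + j2000 → |·| = √(5²+2000²) = √4000025 ≈ 2000, ∠ = arctan(2000/5) ≈ 89.86°
zero at origin: s = j2000 → |·| = 2000, ∠ = 90.00°
pole (s+500): 500 + j2000 → |·| = √(500²+2000²) = √4250000 ≈ 2061.6, ∠ = arctan(2000/500) ≈ 75.96°
pole (s+2000): 2000 + j2000 → |·| = √(2000²+2000²) = √8000000 ≈ 2828.4, ∠ = arctan(2000/2000) ≈ 45.00°
|H| = 5 · 4e+06 / 5.831e+06 ≈ 3.4299
Gain = 20 log₁₀(3.4299) ≈ 10.71 dB
∠H = 179.86° − 120.96° = 58.90°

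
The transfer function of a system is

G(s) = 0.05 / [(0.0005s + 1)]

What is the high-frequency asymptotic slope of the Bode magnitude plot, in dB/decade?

Each pole contributes −20 dB/decade at high frequency; each zero contributes +20 dB/decade.
Net: 0 zero(s) − 1 pole(s) → -20 dB/decade.

-20 dB/decade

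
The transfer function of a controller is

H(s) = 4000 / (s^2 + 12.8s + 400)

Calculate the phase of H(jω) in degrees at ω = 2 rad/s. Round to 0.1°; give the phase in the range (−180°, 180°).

At s = jω = j2:
quadratic: (j2)² + 12.8·j2 + 400 = 396 + j25.6 → |·| ≈ 396.83, ∠ ≈ 3.70°
∠H = 0.00° − 3.70° = -3.70°

-3.7°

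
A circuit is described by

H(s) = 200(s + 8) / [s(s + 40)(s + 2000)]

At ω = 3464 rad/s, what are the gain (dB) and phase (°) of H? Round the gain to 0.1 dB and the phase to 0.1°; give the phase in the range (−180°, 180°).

At s = jω = j3464:
zero (s+8): 8 + j3464 → |·| = √(8²+3464²) = √11999360 ≈ 3464, ∠ = arctan(3464/8) ≈ 89.87°
pole (s+40): 40 + j3464 → |·| = √(40²+3464²) = √12000896 ≈ 3464.2, ∠ = arctan(3464/40) ≈ 89.34°
pole (s+2000): 2000 + j3464 → |·| = √(2000²+3464²) = √15999296 ≈ 3999.9, ∠ = arctan(3464/2000) ≈ 60.00°
pole at origin: |s| = 3464, ∠ = 90.00° (in denominator)
|H| = 200 · 3464 / 4.7999e+10 ≈ 1.4434e-05
Gain = 20 log₁₀(1.4434e-05) ≈ -96.81 dB
∠H = 89.87° − 239.34° = -149.47°

-96.8 dB, -149.5°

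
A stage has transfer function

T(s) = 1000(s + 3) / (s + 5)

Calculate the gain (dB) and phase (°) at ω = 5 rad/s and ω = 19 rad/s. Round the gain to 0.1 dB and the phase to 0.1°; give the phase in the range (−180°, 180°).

ω = 5: 58.3 dB, 14.0°; ω = 19: 59.8 dB, 5.8°

At s = jω = j5:
zero (s+3): 3 + j5 → |·| = √(3²+5²) = √34 ≈ 5.831, ∠ = arctan(5/3) ≈ 59.04°
pole (s+5): 5 + j5 → |·| = √(5²+5²) = √50 ≈ 7.0711, ∠ = arctan(5/5) ≈ 45.00°
|T| = 1000 · 5.831 / 7.0711 ≈ 824.62
Gain = 20 log₁₀(824.62) ≈ 58.33 dB
∠T = 59.04° − 45.00° = 14.04°

At s = jω = j19:
zero (s+3): 3 + j19 → |·| = √(3²+19²) = √370 ≈ 19.235, ∠ = arctan(19/3) ≈ 81.03°
pole (s+5): 5 + j19 → |·| = √(5²+19²) = √386 ≈ 19.647, ∠ = arctan(19/5) ≈ 75.26°
|T| = 1000 · 19.235 / 19.647 ≈ 979.03
Gain = 20 log₁₀(979.03) ≈ 59.82 dB
∠T = 81.03° − 75.26° = 5.77°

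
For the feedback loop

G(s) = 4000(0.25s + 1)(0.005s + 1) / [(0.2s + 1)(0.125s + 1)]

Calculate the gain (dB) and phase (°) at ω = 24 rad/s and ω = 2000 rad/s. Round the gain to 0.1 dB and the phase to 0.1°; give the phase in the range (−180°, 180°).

ω = 24: 64.0 dB, -62.4°; ω = 2000: 46.1 dB, -5.5°

At ω = 24 rad/s:
zero (1 + j24·0.25) = 1 + j6 → |·| ≈ 6.0828, ∠ ≈ 80.54°
zero (1 + j24·0.005) = 1 + j0.12 → |·| ≈ 1.0072, ∠ ≈ 6.84°
pole (1 + j24·0.2) = 1 + j4.8 → |·| ≈ 4.9031, ∠ ≈ 78.23°
pole (1 + j24·0.125) = 1 + j3 → |·| ≈ 3.1623, ∠ ≈ 71.57°
|G| = 4000 · 6.0828 · 1.0072 / (4.9031 · 3.1623) ≈ 1580.5
Gain = 20 log₁₀(1580.5) ≈ 63.98 dB
∠G = (80.54° + 6.84°) − (78.23° + 71.57°) = -62.42°

At ω = 2000 rad/s:
zero (1 + j2000·0.25) = 1 + j500 → |·| ≈ 500, ∠ ≈ 89.89°
zero (1 + j2000·0.005) = 1 + j10 → |·| ≈ 10.05, ∠ ≈ 84.29°
pole (1 + j2000·0.2) = 1 + j400 → |·| ≈ 400, ∠ ≈ 89.86°
pole (1 + j2000·0.125) = 1 + j250 → |·| ≈ 250, ∠ ≈ 89.77°
|G| = 4000 · 500 · 10.05 / (400 · 250) ≈ 201
Gain = 20 log₁₀(201) ≈ 46.06 dB
∠G = (89.89° + 84.29°) − (89.86° + 89.77°) = -5.45°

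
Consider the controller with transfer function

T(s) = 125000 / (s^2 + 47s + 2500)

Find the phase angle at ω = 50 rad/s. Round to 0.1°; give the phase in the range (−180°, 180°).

At s = jω = j50:
quadratic: (j50)² + 47·j50 + 2500 = 0 + j2350 → |·| ≈ 2350, ∠ ≈ 90.00°
∠T = 0.00° − 90.00° = -90.00°

-90.0°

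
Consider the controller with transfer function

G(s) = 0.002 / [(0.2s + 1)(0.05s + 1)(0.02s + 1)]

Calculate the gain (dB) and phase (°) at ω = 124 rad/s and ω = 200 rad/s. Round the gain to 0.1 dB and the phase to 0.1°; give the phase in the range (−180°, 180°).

At ω = 124 rad/s:
pole (1 + j124·0.2) = 1 + j24.8 → |·| ≈ 24.82, ∠ ≈ 87.69°
pole (1 + j124·0.05) = 1 + j6.2 → |·| ≈ 6.2801, ∠ ≈ 80.84°
pole (1 + j124·0.02) = 1 + j2.48 → |·| ≈ 2.674, ∠ ≈ 68.04°
|G| = 0.002 · 1 / (24.82 · 6.2801 · 2.674) ≈ 4.7984e-06
Gain = 20 log₁₀(4.7984e-06) ≈ -106.38 dB
∠G = (0°) − (87.69° + 80.84° + 68.04°) = -236.57° ≡ 123.43° (principal value)

At ω = 200 rad/s:
pole (1 + j200·0.2) = 1 + j40 → |·| ≈ 40.012, ∠ ≈ 88.57°
pole (1 + j200·0.05) = 1 + j10 → |·| ≈ 10.05, ∠ ≈ 84.29°
pole (1 + j200·0.02) = 1 + j4 → |·| ≈ 4.1231, ∠ ≈ 75.96°
|G| = 0.002 · 1 / (40.012 · 10.05 · 4.1231) ≈ 1.2063e-06
Gain = 20 log₁₀(1.2063e-06) ≈ -118.37 dB
∠G = (0°) − (88.57° + 84.29° + 75.96°) = -248.82° ≡ 111.18° (principal value)

ω = 124: -106.4 dB, 123.4°; ω = 200: -118.4 dB, 111.2°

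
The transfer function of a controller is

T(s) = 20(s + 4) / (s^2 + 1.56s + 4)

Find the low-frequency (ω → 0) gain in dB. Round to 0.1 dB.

T(0) = 20·4 / 4 = 20
20 log₁₀(20) ≈ 26.02 dB

26.0 dB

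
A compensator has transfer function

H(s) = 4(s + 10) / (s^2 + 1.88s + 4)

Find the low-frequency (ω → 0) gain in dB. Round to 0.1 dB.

H(0) = 4·10 / 4 = 10
20 log₁₀(10) ≈ 20.00 dB

20.0 dB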